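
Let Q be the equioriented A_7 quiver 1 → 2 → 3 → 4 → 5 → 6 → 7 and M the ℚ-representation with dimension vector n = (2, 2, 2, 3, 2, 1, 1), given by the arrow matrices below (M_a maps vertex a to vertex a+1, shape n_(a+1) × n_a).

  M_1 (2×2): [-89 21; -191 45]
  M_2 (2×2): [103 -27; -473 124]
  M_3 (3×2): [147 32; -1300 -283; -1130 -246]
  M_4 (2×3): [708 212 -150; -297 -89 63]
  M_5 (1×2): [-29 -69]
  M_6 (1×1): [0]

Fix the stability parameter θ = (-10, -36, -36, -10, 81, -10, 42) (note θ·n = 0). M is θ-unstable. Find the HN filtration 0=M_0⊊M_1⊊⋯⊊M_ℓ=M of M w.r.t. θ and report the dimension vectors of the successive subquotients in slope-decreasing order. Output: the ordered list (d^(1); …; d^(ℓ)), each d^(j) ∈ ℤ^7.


Barcode: M ≅ I[1,4], I[1,6], I[4,5], I[7,7]. HN layers by μ_θ (5 steps, strictly decreasing):
  μ^(1)=81; μ^(2)=42; μ^(3)=71/2; μ^(4)=-10; μ^(5)=-82/3

((0, 0, 0, 0, 1, 0, 0); (0, 0, 0, 0, 0, 0, 1); (0, 0, 0, 0, 1, 1, 0); (0, 0, 0, 3, 0, 0, 0); (2, 2, 2, 0, 0, 0, 0))


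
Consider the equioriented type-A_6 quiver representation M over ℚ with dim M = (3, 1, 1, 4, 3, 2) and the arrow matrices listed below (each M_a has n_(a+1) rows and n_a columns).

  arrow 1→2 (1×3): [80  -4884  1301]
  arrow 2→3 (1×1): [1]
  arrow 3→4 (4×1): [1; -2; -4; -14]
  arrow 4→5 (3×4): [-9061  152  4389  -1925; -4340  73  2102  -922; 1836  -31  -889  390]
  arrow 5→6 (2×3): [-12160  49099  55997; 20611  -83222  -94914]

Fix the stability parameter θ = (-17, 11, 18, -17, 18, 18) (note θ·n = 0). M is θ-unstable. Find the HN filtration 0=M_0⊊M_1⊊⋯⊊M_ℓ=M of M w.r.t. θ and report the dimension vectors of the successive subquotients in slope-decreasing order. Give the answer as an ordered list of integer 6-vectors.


Barcode: M ≅ I[1,1]^2, I[1,6], I[4,4], I[4,5], I[4,6]. HN layers by μ_θ (3 steps, strictly decreasing):
  μ^(1)=18; μ^(2)=4; μ^(3)=-17

((0, 0, 0, 0, 3, 2); (0, 1, 1, 1, 0, 0); (3, 0, 0, 3, 0, 0))


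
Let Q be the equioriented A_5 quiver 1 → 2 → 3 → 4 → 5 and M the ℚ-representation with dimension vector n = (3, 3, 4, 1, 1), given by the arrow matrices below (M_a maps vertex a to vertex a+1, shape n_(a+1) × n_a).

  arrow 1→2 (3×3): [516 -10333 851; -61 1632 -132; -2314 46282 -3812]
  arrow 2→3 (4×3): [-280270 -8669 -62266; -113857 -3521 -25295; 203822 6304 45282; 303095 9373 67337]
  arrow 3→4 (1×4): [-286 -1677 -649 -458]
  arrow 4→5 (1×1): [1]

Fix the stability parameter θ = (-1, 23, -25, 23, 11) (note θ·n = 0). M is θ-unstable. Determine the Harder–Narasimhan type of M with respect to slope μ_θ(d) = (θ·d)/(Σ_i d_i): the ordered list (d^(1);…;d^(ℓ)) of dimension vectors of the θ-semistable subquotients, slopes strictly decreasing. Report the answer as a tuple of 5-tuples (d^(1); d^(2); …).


Via rank(M_{q-1}∘⋯∘M_p): M ≅ I[1,2], I[1,3], I[1,5], I[3,3]^2.
μ_θ-semistable layers: μ^(1)=23; μ^(2)=17; μ^(3)=-1; μ^(4)=-25

((0, 1, 0, 0, 0); (0, 0, 0, 1, 1); (3, 2, 2, 0, 0); (0, 0, 2, 0, 0))


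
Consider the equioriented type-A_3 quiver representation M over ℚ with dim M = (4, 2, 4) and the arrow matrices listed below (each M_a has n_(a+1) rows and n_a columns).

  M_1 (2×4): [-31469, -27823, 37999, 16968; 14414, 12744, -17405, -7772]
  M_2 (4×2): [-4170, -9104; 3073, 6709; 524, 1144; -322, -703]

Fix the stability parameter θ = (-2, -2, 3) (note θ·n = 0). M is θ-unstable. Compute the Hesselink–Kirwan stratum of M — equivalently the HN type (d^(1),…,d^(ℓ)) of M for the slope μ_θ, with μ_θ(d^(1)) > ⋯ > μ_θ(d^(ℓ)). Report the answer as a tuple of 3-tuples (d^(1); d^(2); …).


Via rank(M_{q-1}∘⋯∘M_p): M ≅ I[1,1]^2, I[1,3]^2, I[3,3]^2.
μ_θ-semistable layers: μ^(1)=3; μ^(2)=-2

((0, 0, 4); (4, 2, 0))


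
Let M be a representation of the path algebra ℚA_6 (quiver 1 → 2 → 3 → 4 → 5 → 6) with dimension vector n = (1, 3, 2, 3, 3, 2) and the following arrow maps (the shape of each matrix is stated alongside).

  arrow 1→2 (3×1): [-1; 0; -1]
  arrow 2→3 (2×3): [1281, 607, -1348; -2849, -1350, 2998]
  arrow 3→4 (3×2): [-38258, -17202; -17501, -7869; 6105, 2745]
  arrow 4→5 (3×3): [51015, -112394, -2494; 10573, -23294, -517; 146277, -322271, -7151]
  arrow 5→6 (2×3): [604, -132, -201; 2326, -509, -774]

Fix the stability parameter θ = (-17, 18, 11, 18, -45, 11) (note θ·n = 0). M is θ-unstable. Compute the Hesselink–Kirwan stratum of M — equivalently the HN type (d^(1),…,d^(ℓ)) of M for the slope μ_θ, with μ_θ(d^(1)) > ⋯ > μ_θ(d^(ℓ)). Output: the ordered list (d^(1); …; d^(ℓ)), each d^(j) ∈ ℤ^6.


Interval decomposition of M: I[1,6], I[2,2], I[2,3], I[4,5], I[4,6].
HN type (ℓ=6): μ^(1)=18; μ^(2)=29/2; μ^(3)=11; μ^(4)=1/2; μ^(5)=-27/2; μ^(6)=-17

((0, 1, 0, 0, 0, 0); (0, 1, 1, 0, 0, 0); (0, 0, 0, 0, 0, 2); (0, 1, 1, 1, 1, 0); (0, 0, 0, 2, 2, 0); (1, 0, 0, 0, 0, 0))


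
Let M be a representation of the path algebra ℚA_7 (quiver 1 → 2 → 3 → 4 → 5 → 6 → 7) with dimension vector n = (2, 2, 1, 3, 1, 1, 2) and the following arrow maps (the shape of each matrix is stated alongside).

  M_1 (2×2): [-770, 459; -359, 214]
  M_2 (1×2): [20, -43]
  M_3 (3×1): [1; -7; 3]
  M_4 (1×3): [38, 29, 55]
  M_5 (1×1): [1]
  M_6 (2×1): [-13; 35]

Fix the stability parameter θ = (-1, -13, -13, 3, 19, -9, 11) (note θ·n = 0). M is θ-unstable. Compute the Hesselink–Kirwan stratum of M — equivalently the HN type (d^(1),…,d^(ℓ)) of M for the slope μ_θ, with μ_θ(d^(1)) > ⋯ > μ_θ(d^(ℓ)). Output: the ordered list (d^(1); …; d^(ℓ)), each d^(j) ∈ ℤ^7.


Interval decomposition of M: I[1,2], I[1,4], I[4,4], I[4,7], I[7,7].
HN type (ℓ=5): μ^(1)=11; μ^(2)=5; μ^(3)=3; μ^(4)=-7; μ^(5)=-9

((0, 0, 0, 0, 0, 0, 2); (0, 0, 0, 0, 1, 1, 0); (0, 0, 0, 3, 0, 0, 0); (1, 1, 0, 0, 0, 0, 0); (1, 1, 1, 0, 0, 0, 0))


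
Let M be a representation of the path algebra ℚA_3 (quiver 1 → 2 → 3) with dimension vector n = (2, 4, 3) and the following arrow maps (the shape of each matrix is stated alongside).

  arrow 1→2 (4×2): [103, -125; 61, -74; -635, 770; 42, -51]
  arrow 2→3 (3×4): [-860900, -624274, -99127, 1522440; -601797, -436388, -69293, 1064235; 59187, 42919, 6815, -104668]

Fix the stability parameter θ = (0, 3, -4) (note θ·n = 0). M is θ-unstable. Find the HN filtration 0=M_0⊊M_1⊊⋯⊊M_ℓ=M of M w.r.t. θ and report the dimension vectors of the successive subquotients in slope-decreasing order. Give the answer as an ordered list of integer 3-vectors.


Via rank(M_{q-1}∘⋯∘M_p): M ≅ I[1,3]^2, I[2,2], I[2,3].
μ_θ-semistable layers: μ^(1)=3; μ^(2)=-1/3; μ^(3)=-1/2

((0, 1, 0); (2, 2, 2); (0, 1, 1))


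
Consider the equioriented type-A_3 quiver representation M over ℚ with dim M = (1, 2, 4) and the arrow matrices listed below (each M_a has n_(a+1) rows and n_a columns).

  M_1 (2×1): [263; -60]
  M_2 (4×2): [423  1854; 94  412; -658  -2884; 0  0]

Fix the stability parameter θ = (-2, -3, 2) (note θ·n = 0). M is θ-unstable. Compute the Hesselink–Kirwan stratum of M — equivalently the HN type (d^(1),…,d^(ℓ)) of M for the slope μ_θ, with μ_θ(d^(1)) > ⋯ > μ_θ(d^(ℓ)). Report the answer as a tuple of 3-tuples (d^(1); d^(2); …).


Via rank(M_{q-1}∘⋯∘M_p): M ≅ I[1,3], I[2,2], I[3,3]^3.
μ_θ-semistable layers: μ^(1)=2; μ^(2)=-5/2; μ^(3)=-3

((0, 0, 4); (1, 1, 0); (0, 1, 0))


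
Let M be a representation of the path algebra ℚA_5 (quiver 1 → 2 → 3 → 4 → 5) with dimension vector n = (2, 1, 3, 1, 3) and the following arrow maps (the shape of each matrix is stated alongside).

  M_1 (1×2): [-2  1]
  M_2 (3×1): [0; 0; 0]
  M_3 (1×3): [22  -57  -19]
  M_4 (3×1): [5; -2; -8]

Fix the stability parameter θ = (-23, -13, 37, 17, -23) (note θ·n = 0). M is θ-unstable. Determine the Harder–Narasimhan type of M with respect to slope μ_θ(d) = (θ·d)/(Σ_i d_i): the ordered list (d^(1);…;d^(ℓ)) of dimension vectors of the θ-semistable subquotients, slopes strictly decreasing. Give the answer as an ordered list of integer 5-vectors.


Via rank(M_{q-1}∘⋯∘M_p): M ≅ I[1,1], I[1,2], I[3,3]^2, I[3,5], I[5,5]^2.
μ_θ-semistable layers: μ^(1)=37; μ^(2)=31/3; μ^(3)=-13; μ^(4)=-23

((0, 0, 2, 0, 0); (0, 0, 1, 1, 1); (0, 1, 0, 0, 0); (2, 0, 0, 0, 2))


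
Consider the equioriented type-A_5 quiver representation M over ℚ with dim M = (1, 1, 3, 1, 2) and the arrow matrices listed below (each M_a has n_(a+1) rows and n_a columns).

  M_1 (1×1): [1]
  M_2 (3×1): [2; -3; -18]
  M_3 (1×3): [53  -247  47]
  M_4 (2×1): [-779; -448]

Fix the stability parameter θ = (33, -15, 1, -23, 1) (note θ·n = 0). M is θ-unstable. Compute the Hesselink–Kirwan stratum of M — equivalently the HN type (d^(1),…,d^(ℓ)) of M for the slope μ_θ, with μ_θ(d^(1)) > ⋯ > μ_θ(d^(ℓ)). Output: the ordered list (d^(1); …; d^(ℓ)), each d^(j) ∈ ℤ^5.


Via rank(M_{q-1}∘⋯∘M_p): M ≅ I[1,5], I[3,3]^2, I[5,5].
μ_θ-semistable layers: μ^(1)=1; μ^(2)=-1

((0, 0, 2, 0, 2); (1, 1, 1, 1, 0))


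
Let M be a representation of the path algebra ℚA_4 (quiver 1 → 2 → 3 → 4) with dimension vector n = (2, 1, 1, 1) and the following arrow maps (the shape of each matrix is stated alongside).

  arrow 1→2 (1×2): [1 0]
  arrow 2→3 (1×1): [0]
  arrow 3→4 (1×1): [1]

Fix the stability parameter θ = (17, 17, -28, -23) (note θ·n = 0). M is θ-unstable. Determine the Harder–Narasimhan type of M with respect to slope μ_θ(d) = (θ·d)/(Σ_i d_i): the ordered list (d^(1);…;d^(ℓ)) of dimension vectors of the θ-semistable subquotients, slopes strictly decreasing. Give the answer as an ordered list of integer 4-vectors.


Barcode: M ≅ I[1,1], I[1,2], I[3,4]. HN layers by μ_θ (3 steps, strictly decreasing):
  μ^(1)=17; μ^(2)=-23; μ^(3)=-28

((2, 1, 0, 0); (0, 0, 0, 1); (0, 0, 1, 0))


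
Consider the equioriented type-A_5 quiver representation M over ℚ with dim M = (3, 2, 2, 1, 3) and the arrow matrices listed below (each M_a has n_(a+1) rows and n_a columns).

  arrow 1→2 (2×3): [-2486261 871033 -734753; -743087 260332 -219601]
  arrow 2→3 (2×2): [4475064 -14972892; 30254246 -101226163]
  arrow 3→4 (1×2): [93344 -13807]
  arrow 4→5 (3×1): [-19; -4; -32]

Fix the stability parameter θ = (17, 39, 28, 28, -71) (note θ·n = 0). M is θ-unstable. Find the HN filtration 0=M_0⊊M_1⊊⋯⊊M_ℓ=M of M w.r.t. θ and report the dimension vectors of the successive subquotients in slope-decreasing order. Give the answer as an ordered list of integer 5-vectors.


Barcode: M ≅ I[1,1], I[1,2], I[1,5], I[3,3], I[5,5]^2. HN layers by μ_θ (5 steps, strictly decreasing):
  μ^(1)=39; μ^(2)=28; μ^(3)=17; μ^(4)=41/5; μ^(5)=-71

((0, 1, 0, 0, 0); (0, 0, 1, 0, 0); (2, 0, 0, 0, 0); (1, 1, 1, 1, 1); (0, 0, 0, 0, 2))


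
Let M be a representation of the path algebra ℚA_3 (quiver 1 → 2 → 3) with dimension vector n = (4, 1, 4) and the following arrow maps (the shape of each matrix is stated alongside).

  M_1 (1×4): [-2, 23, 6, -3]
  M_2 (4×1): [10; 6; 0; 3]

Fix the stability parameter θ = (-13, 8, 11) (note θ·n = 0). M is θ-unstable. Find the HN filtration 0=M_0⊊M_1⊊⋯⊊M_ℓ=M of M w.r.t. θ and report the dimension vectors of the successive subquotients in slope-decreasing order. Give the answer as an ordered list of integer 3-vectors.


Via rank(M_{q-1}∘⋯∘M_p): M ≅ I[1,1]^3, I[1,3], I[3,3]^3.
μ_θ-semistable layers: μ^(1)=11; μ^(2)=8; μ^(3)=-13

((0, 0, 4); (0, 1, 0); (4, 0, 0))


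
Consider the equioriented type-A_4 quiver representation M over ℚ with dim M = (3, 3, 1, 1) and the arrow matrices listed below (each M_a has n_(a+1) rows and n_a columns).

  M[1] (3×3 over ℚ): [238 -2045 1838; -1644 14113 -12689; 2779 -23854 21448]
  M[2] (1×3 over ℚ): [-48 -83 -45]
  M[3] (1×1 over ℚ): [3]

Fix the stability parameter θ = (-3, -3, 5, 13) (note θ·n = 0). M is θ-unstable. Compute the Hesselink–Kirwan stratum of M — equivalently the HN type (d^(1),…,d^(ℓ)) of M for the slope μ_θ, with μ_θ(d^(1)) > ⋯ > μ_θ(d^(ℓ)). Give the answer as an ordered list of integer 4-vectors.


Via rank(M_{q-1}∘⋯∘M_p): M ≅ I[1,2]^2, I[1,4].
μ_θ-semistable layers: μ^(1)=13; μ^(2)=5; μ^(3)=-3

((0, 0, 0, 1); (0, 0, 1, 0); (3, 3, 0, 0))


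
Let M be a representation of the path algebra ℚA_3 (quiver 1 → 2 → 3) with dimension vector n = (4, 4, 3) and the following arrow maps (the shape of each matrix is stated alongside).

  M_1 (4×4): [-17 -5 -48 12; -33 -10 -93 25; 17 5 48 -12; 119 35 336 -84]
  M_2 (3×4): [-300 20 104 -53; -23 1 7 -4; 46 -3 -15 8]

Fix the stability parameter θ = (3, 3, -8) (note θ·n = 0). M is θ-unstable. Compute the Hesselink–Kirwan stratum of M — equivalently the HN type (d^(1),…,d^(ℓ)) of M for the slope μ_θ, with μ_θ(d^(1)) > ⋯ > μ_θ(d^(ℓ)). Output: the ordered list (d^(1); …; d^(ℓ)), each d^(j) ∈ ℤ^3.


Via rank(M_{q-1}∘⋯∘M_p): M ≅ I[1,1]^2, I[1,3]^2, I[2,2], I[2,3].
μ_θ-semistable layers: μ^(1)=3; μ^(2)=-2/3; μ^(3)=-5/2

((2, 1, 0); (2, 2, 2); (0, 1, 1))


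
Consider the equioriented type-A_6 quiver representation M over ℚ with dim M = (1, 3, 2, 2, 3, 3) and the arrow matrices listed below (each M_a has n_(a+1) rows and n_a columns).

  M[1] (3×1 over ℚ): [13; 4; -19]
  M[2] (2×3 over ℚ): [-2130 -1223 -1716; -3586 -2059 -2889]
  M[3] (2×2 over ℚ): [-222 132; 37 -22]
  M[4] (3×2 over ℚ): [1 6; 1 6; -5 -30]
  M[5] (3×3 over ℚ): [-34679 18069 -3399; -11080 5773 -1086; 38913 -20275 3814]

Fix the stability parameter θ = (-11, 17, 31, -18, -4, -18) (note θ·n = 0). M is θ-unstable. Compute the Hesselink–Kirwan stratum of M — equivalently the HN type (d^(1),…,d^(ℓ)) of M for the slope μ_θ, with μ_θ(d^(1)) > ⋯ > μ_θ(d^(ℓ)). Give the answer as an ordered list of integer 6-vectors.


Interval decomposition of M: I[1,3], I[2,2], I[2,4], I[4,6], I[5,6]^2.
HN type (ℓ=5): μ^(1)=31; μ^(2)=17; μ^(3)=10; μ^(4)=-11; μ^(5)=-18

((0, 0, 1, 0, 0, 0); (0, 2, 0, 0, 0, 0); (0, 1, 1, 1, 0, 0); (1, 0, 0, 0, 3, 3); (0, 0, 0, 1, 0, 0))


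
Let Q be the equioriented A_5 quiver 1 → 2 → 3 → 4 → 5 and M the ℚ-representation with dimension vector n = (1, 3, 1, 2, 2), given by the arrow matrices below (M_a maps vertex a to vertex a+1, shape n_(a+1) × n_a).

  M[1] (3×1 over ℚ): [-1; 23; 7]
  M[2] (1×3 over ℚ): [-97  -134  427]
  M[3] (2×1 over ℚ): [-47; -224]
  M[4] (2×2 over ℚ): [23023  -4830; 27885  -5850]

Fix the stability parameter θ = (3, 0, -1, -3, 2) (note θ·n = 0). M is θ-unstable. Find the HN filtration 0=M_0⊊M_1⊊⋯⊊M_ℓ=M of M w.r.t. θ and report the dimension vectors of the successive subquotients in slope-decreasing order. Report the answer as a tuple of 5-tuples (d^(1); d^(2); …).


Via rank(M_{q-1}∘⋯∘M_p): M ≅ I[1,5], I[2,2]^2, I[4,4], I[5,5].
μ_θ-semistable layers: μ^(1)=2; μ^(2)=0; μ^(3)=-1/4; μ^(4)=-3

((0, 0, 0, 0, 2); (0, 2, 0, 0, 0); (1, 1, 1, 1, 0); (0, 0, 0, 1, 0))


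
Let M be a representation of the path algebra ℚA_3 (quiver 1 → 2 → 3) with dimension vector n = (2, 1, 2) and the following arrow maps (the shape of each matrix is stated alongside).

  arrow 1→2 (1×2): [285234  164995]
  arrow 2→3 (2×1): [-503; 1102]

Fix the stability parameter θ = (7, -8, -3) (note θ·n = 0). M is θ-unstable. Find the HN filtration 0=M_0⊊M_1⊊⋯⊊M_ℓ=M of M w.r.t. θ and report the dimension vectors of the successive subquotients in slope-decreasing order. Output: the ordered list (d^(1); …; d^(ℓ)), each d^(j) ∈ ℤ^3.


Via rank(M_{q-1}∘⋯∘M_p): M ≅ I[1,1], I[1,3], I[3,3].
μ_θ-semistable layers: μ^(1)=7; μ^(2)=-4/3; μ^(3)=-3

((1, 0, 0); (1, 1, 1); (0, 0, 1))


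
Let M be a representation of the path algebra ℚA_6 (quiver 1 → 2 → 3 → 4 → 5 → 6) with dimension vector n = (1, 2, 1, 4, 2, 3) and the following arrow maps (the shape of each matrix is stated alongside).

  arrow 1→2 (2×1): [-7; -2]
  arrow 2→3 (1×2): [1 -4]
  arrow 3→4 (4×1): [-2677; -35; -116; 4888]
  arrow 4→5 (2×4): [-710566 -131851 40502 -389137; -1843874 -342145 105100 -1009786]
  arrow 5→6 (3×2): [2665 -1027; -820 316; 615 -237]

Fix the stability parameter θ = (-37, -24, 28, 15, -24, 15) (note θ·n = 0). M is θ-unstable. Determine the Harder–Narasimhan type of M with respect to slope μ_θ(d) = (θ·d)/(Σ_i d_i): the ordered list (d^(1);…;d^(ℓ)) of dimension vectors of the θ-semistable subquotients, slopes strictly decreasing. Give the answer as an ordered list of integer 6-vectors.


Barcode: M ≅ I[1,5], I[2,2], I[4,4]^2, I[4,6], I[6,6]^2. HN layers by μ_θ (5 steps, strictly decreasing):
  μ^(1)=15; μ^(2)=19/3; μ^(3)=-9/2; μ^(4)=-24; μ^(5)=-37

((0, 0, 0, 2, 0, 3); (0, 0, 1, 1, 1, 0); (0, 0, 0, 1, 1, 0); (0, 2, 0, 0, 0, 0); (1, 0, 0, 0, 0, 0))


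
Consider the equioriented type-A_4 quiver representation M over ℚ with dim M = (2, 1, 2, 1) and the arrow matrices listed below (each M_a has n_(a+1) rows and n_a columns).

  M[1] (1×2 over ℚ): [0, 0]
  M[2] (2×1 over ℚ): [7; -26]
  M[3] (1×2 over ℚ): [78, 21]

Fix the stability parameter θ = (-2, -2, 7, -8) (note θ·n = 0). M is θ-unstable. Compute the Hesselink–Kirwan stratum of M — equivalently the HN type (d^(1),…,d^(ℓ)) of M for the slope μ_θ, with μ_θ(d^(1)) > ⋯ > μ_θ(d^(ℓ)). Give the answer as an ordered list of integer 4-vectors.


Via rank(M_{q-1}∘⋯∘M_p): M ≅ I[1,1]^2, I[2,3], I[3,4].
μ_θ-semistable layers: μ^(1)=7; μ^(2)=-1/2; μ^(3)=-2

((0, 0, 1, 0); (0, 0, 1, 1); (2, 1, 0, 0))


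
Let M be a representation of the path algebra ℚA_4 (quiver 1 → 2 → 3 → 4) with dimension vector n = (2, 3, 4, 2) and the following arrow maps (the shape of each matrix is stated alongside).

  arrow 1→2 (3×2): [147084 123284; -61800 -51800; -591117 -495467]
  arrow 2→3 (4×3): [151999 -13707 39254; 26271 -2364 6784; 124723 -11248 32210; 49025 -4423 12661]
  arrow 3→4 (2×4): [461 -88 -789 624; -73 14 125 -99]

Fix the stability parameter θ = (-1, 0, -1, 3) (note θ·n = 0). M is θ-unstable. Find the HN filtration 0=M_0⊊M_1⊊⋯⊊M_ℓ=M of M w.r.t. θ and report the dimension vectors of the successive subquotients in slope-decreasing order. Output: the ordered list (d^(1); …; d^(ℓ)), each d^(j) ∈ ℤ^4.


Via rank(M_{q-1}∘⋯∘M_p): M ≅ I[1,1], I[1,4], I[2,3], I[2,4], I[3,3].
μ_θ-semistable layers: μ^(1)=3; μ^(2)=-1/2; μ^(3)=-1

((0, 0, 0, 2); (0, 3, 3, 0); (2, 0, 1, 0))


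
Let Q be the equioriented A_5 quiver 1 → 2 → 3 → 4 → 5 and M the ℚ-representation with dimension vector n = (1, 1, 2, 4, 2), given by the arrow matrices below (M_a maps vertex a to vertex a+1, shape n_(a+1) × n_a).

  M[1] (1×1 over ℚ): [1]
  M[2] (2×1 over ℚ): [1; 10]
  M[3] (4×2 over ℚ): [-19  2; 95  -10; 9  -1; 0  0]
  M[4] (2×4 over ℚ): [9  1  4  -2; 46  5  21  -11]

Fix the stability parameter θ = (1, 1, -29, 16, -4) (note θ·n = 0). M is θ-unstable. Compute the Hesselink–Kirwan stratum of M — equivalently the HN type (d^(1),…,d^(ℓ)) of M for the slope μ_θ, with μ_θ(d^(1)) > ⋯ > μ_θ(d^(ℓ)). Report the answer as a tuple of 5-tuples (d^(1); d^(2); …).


Via rank(M_{q-1}∘⋯∘M_p): M ≅ I[1,4], I[3,5], I[4,4], I[4,5].
μ_θ-semistable layers: μ^(1)=16; μ^(2)=6; μ^(3)=-9; μ^(4)=-29

((0, 0, 0, 2, 0); (0, 0, 0, 2, 2); (1, 1, 1, 0, 0); (0, 0, 1, 0, 0))


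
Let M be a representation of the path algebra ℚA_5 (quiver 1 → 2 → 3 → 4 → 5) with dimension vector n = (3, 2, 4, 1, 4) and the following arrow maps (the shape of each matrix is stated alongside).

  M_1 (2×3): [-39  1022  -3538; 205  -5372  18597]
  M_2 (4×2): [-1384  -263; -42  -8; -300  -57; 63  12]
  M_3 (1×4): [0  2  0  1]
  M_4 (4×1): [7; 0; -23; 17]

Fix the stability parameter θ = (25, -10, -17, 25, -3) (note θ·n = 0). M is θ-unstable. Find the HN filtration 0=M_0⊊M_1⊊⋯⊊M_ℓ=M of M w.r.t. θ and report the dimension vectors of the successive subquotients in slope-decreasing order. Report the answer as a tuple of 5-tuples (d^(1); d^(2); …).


Via rank(M_{q-1}∘⋯∘M_p): M ≅ I[1,1], I[1,3], I[1,5], I[3,3]^2, I[5,5]^3.
μ_θ-semistable layers: μ^(1)=25; μ^(2)=11; μ^(3)=-2/3; μ^(4)=-3; μ^(5)=-17

((1, 0, 0, 0, 0); (0, 0, 0, 1, 1); (2, 2, 2, 0, 0); (0, 0, 0, 0, 3); (0, 0, 2, 0, 0))


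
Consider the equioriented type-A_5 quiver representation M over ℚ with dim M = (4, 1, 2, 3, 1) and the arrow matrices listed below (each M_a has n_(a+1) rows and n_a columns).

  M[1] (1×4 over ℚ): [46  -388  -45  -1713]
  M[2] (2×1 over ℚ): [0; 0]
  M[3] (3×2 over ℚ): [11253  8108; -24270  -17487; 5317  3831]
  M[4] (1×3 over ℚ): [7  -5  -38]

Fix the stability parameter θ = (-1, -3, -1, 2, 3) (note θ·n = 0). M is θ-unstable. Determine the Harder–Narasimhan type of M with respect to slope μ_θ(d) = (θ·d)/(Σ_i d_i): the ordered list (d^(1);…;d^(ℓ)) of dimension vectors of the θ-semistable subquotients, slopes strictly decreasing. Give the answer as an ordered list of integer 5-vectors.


Barcode: M ≅ I[1,1]^3, I[1,2], I[3,4], I[3,5], I[4,4]. HN layers by μ_θ (4 steps, strictly decreasing):
  μ^(1)=3; μ^(2)=2; μ^(3)=-1; μ^(4)=-2

((0, 0, 0, 0, 1); (0, 0, 0, 3, 0); (3, 0, 2, 0, 0); (1, 1, 0, 0, 0))


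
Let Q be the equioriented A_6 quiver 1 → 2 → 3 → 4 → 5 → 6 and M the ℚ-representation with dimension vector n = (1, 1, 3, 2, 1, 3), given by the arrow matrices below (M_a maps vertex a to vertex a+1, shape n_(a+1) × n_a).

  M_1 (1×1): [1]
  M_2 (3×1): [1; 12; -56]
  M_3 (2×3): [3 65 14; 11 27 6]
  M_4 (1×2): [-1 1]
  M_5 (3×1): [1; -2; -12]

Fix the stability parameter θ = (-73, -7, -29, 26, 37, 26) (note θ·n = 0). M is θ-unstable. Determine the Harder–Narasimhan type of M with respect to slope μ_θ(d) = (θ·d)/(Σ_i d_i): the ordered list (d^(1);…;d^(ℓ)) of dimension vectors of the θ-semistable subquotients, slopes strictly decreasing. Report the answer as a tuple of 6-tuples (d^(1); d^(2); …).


Interval decomposition of M: I[1,4], I[3,3], I[3,6], I[6,6]^2.
HN type (ℓ=5): μ^(1)=63/2; μ^(2)=26; μ^(3)=-18; μ^(4)=-29; μ^(5)=-73

((0, 0, 0, 0, 1, 1); (0, 0, 0, 2, 0, 2); (0, 1, 1, 0, 0, 0); (0, 0, 2, 0, 0, 0); (1, 0, 0, 0, 0, 0))


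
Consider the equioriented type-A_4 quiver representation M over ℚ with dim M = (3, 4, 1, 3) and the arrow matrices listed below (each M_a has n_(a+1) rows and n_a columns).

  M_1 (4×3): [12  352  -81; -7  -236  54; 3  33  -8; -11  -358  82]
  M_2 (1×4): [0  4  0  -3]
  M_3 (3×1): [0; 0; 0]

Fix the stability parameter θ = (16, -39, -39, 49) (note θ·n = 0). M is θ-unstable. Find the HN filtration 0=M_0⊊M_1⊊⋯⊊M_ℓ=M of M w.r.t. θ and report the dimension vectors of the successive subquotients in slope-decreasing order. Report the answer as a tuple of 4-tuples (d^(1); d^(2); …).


Via rank(M_{q-1}∘⋯∘M_p): M ≅ I[1,2]^2, I[1,3], I[2,2], I[4,4]^3.
μ_θ-semistable layers: μ^(1)=49; μ^(2)=-23/2; μ^(3)=-62/3; μ^(4)=-39

((0, 0, 0, 3); (2, 2, 0, 0); (1, 1, 1, 0); (0, 1, 0, 0))


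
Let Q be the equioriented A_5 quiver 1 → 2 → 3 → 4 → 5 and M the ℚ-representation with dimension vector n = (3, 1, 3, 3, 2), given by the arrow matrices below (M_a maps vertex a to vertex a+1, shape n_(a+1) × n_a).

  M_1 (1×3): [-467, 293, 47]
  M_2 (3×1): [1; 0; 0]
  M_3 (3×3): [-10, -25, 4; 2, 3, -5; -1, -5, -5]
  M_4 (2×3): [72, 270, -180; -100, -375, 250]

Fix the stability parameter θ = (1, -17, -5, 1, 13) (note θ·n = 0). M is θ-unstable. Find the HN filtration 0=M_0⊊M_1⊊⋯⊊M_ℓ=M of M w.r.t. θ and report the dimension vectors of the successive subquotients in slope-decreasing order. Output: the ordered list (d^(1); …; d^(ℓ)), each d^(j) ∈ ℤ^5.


Interval decomposition of M: I[1,1]^2, I[1,4], I[3,4], I[3,5], I[5,5].
HN type (ℓ=4): μ^(1)=13; μ^(2)=1; μ^(3)=-5; μ^(4)=-8

((0, 0, 0, 0, 2); (2, 0, 0, 3, 0); (0, 0, 3, 0, 0); (1, 1, 0, 0, 0))


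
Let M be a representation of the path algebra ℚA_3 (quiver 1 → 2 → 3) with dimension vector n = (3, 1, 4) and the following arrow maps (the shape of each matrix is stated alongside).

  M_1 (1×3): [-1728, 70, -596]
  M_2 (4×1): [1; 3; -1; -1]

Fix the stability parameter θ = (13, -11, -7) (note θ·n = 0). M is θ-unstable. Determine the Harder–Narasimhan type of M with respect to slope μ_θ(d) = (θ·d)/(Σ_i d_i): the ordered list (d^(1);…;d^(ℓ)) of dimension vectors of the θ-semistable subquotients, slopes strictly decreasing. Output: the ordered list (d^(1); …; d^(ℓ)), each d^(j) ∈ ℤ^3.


Interval decomposition of M: I[1,1]^2, I[1,3], I[3,3]^3.
HN type (ℓ=3): μ^(1)=13; μ^(2)=-5/3; μ^(3)=-7

((2, 0, 0); (1, 1, 1); (0, 0, 3))


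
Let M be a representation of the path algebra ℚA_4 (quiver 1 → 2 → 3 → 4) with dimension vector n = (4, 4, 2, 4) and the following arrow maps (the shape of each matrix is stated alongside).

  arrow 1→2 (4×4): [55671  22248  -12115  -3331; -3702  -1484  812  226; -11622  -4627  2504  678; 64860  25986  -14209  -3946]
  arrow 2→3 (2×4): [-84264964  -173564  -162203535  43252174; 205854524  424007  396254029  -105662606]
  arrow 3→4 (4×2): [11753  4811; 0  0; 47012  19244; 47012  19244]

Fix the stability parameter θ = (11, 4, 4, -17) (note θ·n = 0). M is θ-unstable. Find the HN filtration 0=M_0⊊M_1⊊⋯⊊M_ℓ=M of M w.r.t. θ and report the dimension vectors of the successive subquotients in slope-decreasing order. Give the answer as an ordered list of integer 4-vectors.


Via rank(M_{q-1}∘⋯∘M_p): M ≅ I[1,1], I[1,2], I[1,3], I[1,4], I[2,2], I[4,4]^3.
μ_θ-semistable layers: μ^(1)=11; μ^(2)=15/2; μ^(3)=19/3; μ^(4)=4; μ^(5)=1/2; μ^(6)=-17

((1, 0, 0, 0); (1, 1, 0, 0); (1, 1, 1, 0); (0, 1, 0, 0); (1, 1, 1, 1); (0, 0, 0, 3))


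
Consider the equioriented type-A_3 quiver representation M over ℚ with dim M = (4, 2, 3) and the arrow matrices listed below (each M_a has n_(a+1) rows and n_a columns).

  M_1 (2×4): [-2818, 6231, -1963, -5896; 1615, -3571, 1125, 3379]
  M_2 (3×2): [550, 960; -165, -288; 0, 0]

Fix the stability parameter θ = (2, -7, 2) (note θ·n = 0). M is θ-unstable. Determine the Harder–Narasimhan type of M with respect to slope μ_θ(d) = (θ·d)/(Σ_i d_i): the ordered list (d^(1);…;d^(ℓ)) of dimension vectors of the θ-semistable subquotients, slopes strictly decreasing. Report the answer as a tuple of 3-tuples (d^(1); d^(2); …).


Barcode: M ≅ I[1,1]^2, I[1,2], I[1,3], I[3,3]^2. HN layers by μ_θ (2 steps, strictly decreasing):
  μ^(1)=2; μ^(2)=-5/2

((2, 0, 3); (2, 2, 0))


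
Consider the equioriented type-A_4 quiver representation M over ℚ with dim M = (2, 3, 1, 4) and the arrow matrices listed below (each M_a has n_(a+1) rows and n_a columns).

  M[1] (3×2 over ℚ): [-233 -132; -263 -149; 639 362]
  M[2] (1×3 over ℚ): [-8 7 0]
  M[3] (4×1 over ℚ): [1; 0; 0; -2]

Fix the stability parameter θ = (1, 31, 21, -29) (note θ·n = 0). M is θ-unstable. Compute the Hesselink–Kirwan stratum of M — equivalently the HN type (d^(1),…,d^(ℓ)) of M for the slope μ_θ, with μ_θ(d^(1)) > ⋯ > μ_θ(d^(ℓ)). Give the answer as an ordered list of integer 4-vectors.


Barcode: M ≅ I[1,2], I[1,4], I[2,2], I[4,4]^3. HN layers by μ_θ (4 steps, strictly decreasing):
  μ^(1)=31; μ^(2)=23/3; μ^(3)=1; μ^(4)=-29

((0, 2, 0, 0); (0, 1, 1, 1); (2, 0, 0, 0); (0, 0, 0, 3))


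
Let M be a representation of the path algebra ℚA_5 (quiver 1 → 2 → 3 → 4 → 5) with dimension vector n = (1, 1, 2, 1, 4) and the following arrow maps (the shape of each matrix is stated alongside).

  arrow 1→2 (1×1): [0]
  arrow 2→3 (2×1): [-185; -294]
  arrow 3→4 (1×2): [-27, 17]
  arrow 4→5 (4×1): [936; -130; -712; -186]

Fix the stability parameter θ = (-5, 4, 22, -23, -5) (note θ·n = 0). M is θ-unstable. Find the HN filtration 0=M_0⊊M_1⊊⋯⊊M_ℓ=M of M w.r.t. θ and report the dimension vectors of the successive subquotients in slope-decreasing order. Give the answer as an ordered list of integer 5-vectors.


Interval decomposition of M: I[1,1], I[2,5], I[3,3], I[5,5]^3.
HN type (ℓ=3): μ^(1)=22; μ^(2)=-1/2; μ^(3)=-5

((0, 0, 1, 0, 0); (0, 1, 1, 1, 1); (1, 0, 0, 0, 3))


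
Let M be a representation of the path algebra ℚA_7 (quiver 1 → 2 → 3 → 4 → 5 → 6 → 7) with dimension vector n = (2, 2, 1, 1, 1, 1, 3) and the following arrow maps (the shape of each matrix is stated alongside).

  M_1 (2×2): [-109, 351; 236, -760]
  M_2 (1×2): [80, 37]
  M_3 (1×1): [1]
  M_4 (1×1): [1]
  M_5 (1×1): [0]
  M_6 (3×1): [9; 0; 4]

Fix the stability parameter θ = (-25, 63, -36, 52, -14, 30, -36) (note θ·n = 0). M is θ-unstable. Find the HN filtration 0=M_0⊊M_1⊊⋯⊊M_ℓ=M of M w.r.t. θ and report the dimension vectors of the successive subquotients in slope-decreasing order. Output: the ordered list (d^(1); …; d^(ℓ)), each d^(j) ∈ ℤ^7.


Barcode: M ≅ I[1,2], I[1,5], I[6,7], I[7,7]^2. HN layers by μ_θ (6 steps, strictly decreasing):
  μ^(1)=63; μ^(2)=19; μ^(3)=27/2; μ^(4)=-3; μ^(5)=-25; μ^(6)=-36

((0, 1, 0, 0, 0, 0, 0); (0, 0, 0, 1, 1, 0, 0); (0, 1, 1, 0, 0, 0, 0); (0, 0, 0, 0, 0, 1, 1); (2, 0, 0, 0, 0, 0, 0); (0, 0, 0, 0, 0, 0, 2))


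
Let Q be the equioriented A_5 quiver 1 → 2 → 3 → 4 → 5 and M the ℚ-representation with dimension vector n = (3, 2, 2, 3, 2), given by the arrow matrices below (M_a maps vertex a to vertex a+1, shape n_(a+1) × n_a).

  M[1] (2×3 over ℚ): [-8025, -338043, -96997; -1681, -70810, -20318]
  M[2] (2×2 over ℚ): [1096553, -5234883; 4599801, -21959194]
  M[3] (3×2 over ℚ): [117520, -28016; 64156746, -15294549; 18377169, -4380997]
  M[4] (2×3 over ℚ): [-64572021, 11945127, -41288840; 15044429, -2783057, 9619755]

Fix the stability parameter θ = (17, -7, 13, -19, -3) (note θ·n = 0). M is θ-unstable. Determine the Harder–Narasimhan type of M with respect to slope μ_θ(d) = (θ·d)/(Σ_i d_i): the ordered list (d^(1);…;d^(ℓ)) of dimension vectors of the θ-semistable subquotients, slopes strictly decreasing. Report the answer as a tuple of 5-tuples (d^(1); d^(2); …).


Barcode: M ≅ I[1,1], I[1,5]^2, I[4,4]. HN layers by μ_θ (3 steps, strictly decreasing):
  μ^(1)=17; μ^(2)=1/5; μ^(3)=-19

((1, 0, 0, 0, 0); (2, 2, 2, 2, 2); (0, 0, 0, 1, 0))


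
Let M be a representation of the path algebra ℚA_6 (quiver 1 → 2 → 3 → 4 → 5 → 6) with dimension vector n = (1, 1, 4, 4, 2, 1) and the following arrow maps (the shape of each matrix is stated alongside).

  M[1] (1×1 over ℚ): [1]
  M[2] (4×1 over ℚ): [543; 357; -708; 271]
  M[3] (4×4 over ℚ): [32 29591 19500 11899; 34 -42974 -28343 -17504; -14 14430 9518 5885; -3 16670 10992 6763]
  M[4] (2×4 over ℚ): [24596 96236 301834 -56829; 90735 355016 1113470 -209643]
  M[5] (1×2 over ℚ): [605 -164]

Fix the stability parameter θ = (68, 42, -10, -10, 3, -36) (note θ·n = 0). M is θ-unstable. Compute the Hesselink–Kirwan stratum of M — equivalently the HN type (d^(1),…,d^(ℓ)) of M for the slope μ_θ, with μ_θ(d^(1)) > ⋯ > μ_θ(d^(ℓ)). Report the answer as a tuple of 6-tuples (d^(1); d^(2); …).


Barcode: M ≅ I[1,4], I[3,4], I[3,5], I[3,6]. HN layers by μ_θ (4 steps, strictly decreasing):
  μ^(1)=45/2; μ^(2)=3; μ^(3)=-10; μ^(4)=-53/4

((1, 1, 1, 1, 0, 0); (0, 0, 0, 0, 1, 0); (0, 0, 2, 2, 0, 0); (0, 0, 1, 1, 1, 1))


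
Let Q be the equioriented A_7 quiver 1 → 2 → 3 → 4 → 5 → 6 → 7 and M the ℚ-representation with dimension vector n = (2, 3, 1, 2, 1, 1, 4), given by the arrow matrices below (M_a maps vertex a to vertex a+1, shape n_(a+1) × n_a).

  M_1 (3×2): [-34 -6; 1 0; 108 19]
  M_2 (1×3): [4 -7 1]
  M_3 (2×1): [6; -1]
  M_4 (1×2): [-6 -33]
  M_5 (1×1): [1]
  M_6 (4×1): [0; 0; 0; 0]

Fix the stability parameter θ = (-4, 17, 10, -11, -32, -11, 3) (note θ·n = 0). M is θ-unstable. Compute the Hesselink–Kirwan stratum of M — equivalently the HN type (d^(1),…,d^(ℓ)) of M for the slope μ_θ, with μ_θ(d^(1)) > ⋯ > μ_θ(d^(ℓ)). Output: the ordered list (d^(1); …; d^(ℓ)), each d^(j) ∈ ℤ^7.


Via rank(M_{q-1}∘⋯∘M_p): M ≅ I[1,2], I[1,6], I[2,2], I[4,4], I[7,7]^4.
μ_θ-semistable layers: μ^(1)=17; μ^(2)=3; μ^(3)=-4; μ^(4)=-31/6; μ^(5)=-11

((0, 2, 0, 0, 0, 0, 0); (0, 0, 0, 0, 0, 0, 4); (1, 0, 0, 0, 0, 0, 0); (1, 1, 1, 1, 1, 1, 0); (0, 0, 0, 1, 0, 0, 0))


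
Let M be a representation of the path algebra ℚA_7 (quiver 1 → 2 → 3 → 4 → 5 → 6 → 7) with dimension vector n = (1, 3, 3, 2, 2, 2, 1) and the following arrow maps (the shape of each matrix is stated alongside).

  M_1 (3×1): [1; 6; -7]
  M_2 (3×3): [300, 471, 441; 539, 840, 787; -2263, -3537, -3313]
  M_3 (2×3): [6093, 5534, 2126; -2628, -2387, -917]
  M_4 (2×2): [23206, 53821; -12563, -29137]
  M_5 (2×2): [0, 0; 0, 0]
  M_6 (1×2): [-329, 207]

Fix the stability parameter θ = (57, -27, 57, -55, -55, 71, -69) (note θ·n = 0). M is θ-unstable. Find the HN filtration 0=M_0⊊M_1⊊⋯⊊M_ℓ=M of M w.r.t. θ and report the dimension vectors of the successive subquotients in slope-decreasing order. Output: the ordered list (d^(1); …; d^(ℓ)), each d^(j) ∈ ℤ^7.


Barcode: M ≅ I[1,5], I[2,3], I[2,5], I[6,6], I[6,7]. HN layers by μ_θ (6 steps, strictly decreasing):
  μ^(1)=71; μ^(2)=57; μ^(3)=1; μ^(4)=-23/5; μ^(5)=-53/3; μ^(6)=-27

((0, 0, 0, 0, 0, 1, 0); (0, 0, 1, 0, 0, 0, 0); (0, 0, 0, 0, 0, 1, 1); (1, 1, 1, 1, 1, 0, 0); (0, 0, 1, 1, 1, 0, 0); (0, 2, 0, 0, 0, 0, 0))


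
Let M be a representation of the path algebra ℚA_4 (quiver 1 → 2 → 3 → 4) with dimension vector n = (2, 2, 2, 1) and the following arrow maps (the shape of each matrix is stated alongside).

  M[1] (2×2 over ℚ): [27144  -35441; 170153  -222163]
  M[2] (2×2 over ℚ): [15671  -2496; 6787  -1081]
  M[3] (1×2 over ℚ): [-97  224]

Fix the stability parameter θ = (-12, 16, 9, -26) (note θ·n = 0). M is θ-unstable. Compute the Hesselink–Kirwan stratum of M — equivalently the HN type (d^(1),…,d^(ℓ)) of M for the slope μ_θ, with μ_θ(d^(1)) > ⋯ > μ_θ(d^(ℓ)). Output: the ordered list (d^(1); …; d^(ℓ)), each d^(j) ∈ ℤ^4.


Barcode: M ≅ I[1,3], I[1,4]. HN layers by μ_θ (3 steps, strictly decreasing):
  μ^(1)=25/2; μ^(2)=-1/3; μ^(3)=-12

((0, 1, 1, 0); (0, 1, 1, 1); (2, 0, 0, 0))


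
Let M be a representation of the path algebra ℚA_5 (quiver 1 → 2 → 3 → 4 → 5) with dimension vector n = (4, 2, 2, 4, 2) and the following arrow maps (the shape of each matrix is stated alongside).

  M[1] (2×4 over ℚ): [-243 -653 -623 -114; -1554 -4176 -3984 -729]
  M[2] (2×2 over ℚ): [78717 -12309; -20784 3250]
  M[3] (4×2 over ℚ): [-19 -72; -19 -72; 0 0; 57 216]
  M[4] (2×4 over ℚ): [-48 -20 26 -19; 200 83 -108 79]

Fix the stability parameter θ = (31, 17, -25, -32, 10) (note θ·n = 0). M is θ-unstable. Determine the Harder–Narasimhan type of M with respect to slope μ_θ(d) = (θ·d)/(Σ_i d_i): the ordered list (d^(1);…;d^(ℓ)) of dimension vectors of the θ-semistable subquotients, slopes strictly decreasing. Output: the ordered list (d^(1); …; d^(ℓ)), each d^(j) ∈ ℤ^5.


Interval decomposition of M: I[1,1]^2, I[1,3], I[1,5], I[4,4]^2, I[4,5].
HN type (ℓ=5): μ^(1)=31; μ^(2)=10; μ^(3)=23/3; μ^(4)=-9/4; μ^(5)=-32

((2, 0, 0, 0, 0); (0, 0, 0, 0, 2); (1, 1, 1, 0, 0); (1, 1, 1, 1, 0); (0, 0, 0, 3, 0))


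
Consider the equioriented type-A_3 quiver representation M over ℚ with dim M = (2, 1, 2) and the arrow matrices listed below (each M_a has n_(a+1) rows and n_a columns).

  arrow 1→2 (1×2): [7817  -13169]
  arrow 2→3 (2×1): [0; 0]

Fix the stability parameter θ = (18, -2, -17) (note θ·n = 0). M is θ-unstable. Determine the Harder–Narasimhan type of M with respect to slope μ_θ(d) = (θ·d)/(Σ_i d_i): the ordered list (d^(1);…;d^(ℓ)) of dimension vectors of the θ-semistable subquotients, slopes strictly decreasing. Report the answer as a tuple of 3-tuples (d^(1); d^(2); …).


Interval decomposition of M: I[1,1], I[1,2], I[3,3]^2.
HN type (ℓ=3): μ^(1)=18; μ^(2)=8; μ^(3)=-17

((1, 0, 0); (1, 1, 0); (0, 0, 2))


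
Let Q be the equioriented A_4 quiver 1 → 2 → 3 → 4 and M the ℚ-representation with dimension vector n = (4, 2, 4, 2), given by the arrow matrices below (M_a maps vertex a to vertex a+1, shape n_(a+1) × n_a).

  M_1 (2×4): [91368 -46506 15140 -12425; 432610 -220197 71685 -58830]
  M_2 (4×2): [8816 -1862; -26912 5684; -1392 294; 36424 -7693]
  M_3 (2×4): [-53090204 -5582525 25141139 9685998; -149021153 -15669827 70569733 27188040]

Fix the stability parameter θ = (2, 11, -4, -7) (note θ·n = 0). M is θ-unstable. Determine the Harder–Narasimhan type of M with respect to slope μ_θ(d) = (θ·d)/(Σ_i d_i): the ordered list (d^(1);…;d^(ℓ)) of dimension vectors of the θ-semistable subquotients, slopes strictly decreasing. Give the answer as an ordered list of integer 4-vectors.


Interval decomposition of M: I[1,1]^2, I[1,2], I[1,3], I[3,3], I[3,4]^2.
HN type (ℓ=5): μ^(1)=11; μ^(2)=7/2; μ^(3)=2; μ^(4)=-4; μ^(5)=-11/2

((0, 1, 0, 0); (0, 1, 1, 0); (4, 0, 0, 0); (0, 0, 1, 0); (0, 0, 2, 2))


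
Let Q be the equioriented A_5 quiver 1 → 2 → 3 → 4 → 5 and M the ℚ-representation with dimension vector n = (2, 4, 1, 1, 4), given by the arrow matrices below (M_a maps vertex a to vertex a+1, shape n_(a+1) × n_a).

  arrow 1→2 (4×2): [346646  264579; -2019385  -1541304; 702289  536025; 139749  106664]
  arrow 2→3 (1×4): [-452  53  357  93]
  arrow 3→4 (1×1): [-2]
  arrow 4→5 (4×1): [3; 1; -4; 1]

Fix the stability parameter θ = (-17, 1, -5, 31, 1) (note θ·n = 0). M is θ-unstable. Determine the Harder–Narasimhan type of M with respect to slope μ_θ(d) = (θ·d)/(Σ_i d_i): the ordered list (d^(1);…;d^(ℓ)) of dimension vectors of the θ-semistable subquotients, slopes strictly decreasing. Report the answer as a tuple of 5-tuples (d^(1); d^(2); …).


Interval decomposition of M: I[1,2], I[1,5], I[2,2]^2, I[5,5]^3.
HN type (ℓ=4): μ^(1)=16; μ^(2)=1; μ^(3)=-2; μ^(4)=-17

((0, 0, 0, 1, 1); (0, 3, 0, 0, 3); (0, 1, 1, 0, 0); (2, 0, 0, 0, 0))


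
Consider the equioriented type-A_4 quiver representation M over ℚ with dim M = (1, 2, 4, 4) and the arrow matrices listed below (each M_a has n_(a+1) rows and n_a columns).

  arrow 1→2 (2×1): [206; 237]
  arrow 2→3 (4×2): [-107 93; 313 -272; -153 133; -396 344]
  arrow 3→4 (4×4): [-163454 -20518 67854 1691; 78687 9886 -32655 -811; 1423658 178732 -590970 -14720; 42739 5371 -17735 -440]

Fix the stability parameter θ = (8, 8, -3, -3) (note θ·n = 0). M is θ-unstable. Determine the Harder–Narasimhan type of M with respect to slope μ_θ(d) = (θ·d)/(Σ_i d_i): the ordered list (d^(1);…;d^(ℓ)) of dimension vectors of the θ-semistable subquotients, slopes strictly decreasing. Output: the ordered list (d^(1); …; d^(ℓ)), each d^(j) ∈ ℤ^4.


Barcode: M ≅ I[1,4], I[2,3], I[3,4]^2, I[4,4]. HN layers by μ_θ (2 steps, strictly decreasing):
  μ^(1)=5/2; μ^(2)=-3

((1, 2, 2, 1); (0, 0, 2, 3))


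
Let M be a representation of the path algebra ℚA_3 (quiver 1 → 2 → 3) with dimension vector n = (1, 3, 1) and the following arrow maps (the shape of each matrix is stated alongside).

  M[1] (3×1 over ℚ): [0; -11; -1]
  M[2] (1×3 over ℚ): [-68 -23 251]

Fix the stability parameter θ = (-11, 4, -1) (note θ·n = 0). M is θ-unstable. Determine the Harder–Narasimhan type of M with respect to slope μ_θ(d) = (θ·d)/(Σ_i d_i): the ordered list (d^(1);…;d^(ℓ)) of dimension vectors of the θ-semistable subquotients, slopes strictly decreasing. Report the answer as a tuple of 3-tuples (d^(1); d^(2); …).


Interval decomposition of M: I[1,3], I[2,2]^2.
HN type (ℓ=3): μ^(1)=4; μ^(2)=3/2; μ^(3)=-11

((0, 2, 0); (0, 1, 1); (1, 0, 0))


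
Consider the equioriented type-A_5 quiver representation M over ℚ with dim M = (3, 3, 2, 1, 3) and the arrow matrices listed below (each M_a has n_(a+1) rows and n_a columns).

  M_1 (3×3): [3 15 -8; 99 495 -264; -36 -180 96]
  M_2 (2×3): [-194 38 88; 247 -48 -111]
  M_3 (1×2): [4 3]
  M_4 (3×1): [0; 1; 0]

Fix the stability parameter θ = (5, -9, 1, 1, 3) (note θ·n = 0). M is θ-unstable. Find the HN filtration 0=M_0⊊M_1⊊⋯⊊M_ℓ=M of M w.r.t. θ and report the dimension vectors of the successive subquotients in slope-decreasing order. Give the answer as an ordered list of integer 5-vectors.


Barcode: M ≅ I[1,1]^2, I[1,5], I[2,2], I[2,3], I[5,5]^2. HN layers by μ_θ (5 steps, strictly decreasing):
  μ^(1)=5; μ^(2)=3; μ^(3)=1; μ^(4)=-2; μ^(5)=-9

((2, 0, 0, 0, 0); (0, 0, 0, 0, 3); (0, 0, 2, 1, 0); (1, 1, 0, 0, 0); (0, 2, 0, 0, 0))
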